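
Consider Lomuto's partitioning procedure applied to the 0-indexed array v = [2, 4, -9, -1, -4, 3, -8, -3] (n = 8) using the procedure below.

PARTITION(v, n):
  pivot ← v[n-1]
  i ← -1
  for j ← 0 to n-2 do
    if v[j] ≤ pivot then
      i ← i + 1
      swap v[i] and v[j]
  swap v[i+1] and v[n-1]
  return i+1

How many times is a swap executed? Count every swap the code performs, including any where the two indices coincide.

4

pivot = v[7] = -3; i = -1
j=0: v[0]=2 > -3 → no swap
j=1: v[1]=4 > -3 → no swap
j=2: v[2]=-9 ≤ -3 → i=0, swap v[0],v[2] → [-9, 4, 2, -1, -4, 3, -8, -3]
j=3: v[3]=-1 > -3 → no swap
j=4: v[4]=-4 ≤ -3 → i=1, swap v[1],v[4] → [-9, -4, 2, -1, 4, 3, -8, -3]
j=5: v[5]=3 > -3 → no swap
j=6: v[6]=-8 ≤ -3 → i=2, swap v[2],v[6] → [-9, -4, -8, -1, 4, 3, 2, -3]
final swap v[3],v[7] → [-9, -4, -8, -3, 4, 3, 2, -1]; return 3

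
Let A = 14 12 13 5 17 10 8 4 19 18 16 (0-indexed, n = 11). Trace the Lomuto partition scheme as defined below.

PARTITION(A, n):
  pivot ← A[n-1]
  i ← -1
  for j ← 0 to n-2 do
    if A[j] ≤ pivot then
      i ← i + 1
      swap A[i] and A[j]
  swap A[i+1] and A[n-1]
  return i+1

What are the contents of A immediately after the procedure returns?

pivot=16, i=-1
j=0: 14≤16, i=0, swap(0,0) ⇒ 14 12 13 5 17 10 8 4 19 18 16
j=1: 12≤16, i=1, swap(1,1) ⇒ 14 12 13 5 17 10 8 4 19 18 16
j=2: 13≤16, i=2, swap(2,2) ⇒ 14 12 13 5 17 10 8 4 19 18 16
j=3: 5≤16, i=3, swap(3,3) ⇒ 14 12 13 5 17 10 8 4 19 18 16
j=4: 17>16, skip
j=5: 10≤16, i=4, swap(4,5) ⇒ 14 12 13 5 10 17 8 4 19 18 16
j=6: 8≤16, i=5, swap(5,6) ⇒ 14 12 13 5 10 8 17 4 19 18 16
j=7: 4≤16, i=6, swap(6,7) ⇒ 14 12 13 5 10 8 4 17 19 18 16
j=8: 19>16, skip
j=9: 18>16, skip
swap(7,10) ⇒ 14 12 13 5 10 8 4 16 19 18 17; return 7

14 12 13 5 10 8 4 16 19 18 17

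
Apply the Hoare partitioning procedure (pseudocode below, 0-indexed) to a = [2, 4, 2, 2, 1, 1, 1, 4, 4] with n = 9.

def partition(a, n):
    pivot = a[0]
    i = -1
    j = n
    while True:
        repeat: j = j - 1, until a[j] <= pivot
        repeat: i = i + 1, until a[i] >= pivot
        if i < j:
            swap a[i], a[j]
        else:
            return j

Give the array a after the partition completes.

pivot=2
j stops at 6 (1), i stops at 0 (2); swap ⇒ [1, 4, 2, 2, 1, 1, 2, 4, 4]
j stops at 5 (1), i stops at 1 (4); swap ⇒ [1, 1, 2, 2, 1, 4, 2, 4, 4]
j stops at 4 (1), i stops at 2 (2); swap ⇒ [1, 1, 1, 2, 2, 4, 2, 4, 4]
j stops at 3, i stops at 3; i≥j ⇒ return 3. a=[1, 1, 1, 2, 2, 4, 2, 4, 4]

[1, 1, 1, 2, 2, 4, 2, 4, 4]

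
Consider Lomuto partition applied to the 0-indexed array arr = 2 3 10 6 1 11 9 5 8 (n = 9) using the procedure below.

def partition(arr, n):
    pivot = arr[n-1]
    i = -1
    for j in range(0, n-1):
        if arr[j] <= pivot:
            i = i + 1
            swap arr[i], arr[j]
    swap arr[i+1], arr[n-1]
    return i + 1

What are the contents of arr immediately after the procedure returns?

2 3 6 1 5 8 9 10 11

pivot = arr[8] = 8; i = -1
j=0: arr[0]=2 ≤ 8 → i=0, swap arr[0],arr[0] (no change) → 2 3 10 6 1 11 9 5 8
j=1: arr[1]=3 ≤ 8 → i=1, swap arr[1],arr[1] (no change) → 2 3 10 6 1 11 9 5 8
j=2: arr[2]=10 > 8 → no swap
j=3: arr[3]=6 ≤ 8 → i=2, swap arr[2],arr[3] → 2 3 6 10 1 11 9 5 8
j=4: arr[4]=1 ≤ 8 → i=3, swap arr[3],arr[4] → 2 3 6 1 10 11 9 5 8
j=5: arr[5]=11 > 8 → no swap
j=6: arr[6]=9 > 8 → no swap
j=7: arr[7]=5 ≤ 8 → i=4, swap arr[4],arr[7] → 2 3 6 1 5 11 9 10 8
final swap arr[5],arr[8] → 2 3 6 1 5 8 9 10 11; return 5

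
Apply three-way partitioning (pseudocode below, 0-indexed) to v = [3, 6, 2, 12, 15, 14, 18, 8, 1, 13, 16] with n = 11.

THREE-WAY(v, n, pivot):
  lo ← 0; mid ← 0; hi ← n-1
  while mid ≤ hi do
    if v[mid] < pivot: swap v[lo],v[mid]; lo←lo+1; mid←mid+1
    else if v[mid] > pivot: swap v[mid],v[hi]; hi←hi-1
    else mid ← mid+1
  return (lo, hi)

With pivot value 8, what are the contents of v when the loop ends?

[3, 6, 2, 1, 8, 18, 14, 15, 13, 16, 12]

lo=0 mid=0 hi=10
3<8: swap(0,0), lo=1 mid=1 ⇒ [3, 6, 2, 12, 15, 14, 18, 8, 1, 13, 16]
6<8: swap(1,1), lo=2 mid=2 ⇒ [3, 6, 2, 12, 15, 14, 18, 8, 1, 13, 16]
2<8: swap(2,2), lo=3 mid=3 ⇒ [3, 6, 2, 12, 15, 14, 18, 8, 1, 13, 16]
12>8: swap(3,10), hi=9 ⇒ [3, 6, 2, 16, 15, 14, 18, 8, 1, 13, 12]
16>8: swap(3,9), hi=8 ⇒ [3, 6, 2, 13, 15, 14, 18, 8, 1, 16, 12]
13>8: swap(3,8), hi=7 ⇒ [3, 6, 2, 1, 15, 14, 18, 8, 13, 16, 12]
1<8: swap(3,3), lo=4 mid=4 ⇒ [3, 6, 2, 1, 15, 14, 18, 8, 13, 16, 12]
15>8: swap(4,7), hi=6 ⇒ [3, 6, 2, 1, 8, 14, 18, 15, 13, 16, 12]
8=8: mid=5
14>8: swap(5,6), hi=5 ⇒ [3, 6, 2, 1, 8, 18, 14, 15, 13, 16, 12]
18>8: swap(5,5), hi=4 ⇒ [3, 6, 2, 1, 8, 18, 14, 15, 13, 16, 12]
done. lo=4 hi=4; v=[3, 6, 2, 1, 8, 18, 14, 15, 13, 16, 12]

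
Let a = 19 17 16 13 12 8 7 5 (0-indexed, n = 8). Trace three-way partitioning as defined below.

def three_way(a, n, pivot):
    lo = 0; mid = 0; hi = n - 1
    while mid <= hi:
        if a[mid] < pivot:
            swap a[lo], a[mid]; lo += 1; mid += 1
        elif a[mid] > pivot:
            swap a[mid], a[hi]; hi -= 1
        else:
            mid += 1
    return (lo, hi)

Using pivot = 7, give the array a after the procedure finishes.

5 7 13 12 8 16 17 19

lo=0 mid=0 hi=7
19>7: swap(0,7), hi=6 ⇒ 5 17 16 13 12 8 7 19
5<7: swap(0,0), lo=1 mid=1 ⇒ 5 17 16 13 12 8 7 19
17>7: swap(1,6), hi=5 ⇒ 5 7 16 13 12 8 17 19
7=7: mid=2
16>7: swap(2,5), hi=4 ⇒ 5 7 8 13 12 16 17 19
8>7: swap(2,4), hi=3 ⇒ 5 7 12 13 8 16 17 19
12>7: swap(2,3), hi=2 ⇒ 5 7 13 12 8 16 17 19
13>7: swap(2,2), hi=1 ⇒ 5 7 13 12 8 16 17 19
done. lo=1 hi=1; a=5 7 13 12 8 16 17 19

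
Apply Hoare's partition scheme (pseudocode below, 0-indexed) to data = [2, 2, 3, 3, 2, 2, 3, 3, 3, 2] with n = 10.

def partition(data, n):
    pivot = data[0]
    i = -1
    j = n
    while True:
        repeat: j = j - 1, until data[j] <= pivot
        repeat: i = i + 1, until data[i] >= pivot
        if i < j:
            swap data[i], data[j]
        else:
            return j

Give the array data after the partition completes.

[2, 2, 2, 3, 3, 2, 3, 3, 3, 2]

pivot = data[0] = 2; i = -1, j = 10
j→9 (data[9]=2≤2), i→0 (data[0]=2≥2); i<j, swap → [2, 2, 3, 3, 2, 2, 3, 3, 3, 2]
j→5 (data[5]=2≤2), i→1 (data[1]=2≥2); i<j, swap → [2, 2, 3, 3, 2, 2, 3, 3, 3, 2]
j→4 (data[4]=2≤2), i→2 (data[2]=3≥2); i<j, swap → [2, 2, 2, 3, 3, 2, 3, 3, 3, 2]
j→2, i→3; i≥j, return j=2. data = [2, 2, 2, 3, 3, 2, 3, 3, 3, 2]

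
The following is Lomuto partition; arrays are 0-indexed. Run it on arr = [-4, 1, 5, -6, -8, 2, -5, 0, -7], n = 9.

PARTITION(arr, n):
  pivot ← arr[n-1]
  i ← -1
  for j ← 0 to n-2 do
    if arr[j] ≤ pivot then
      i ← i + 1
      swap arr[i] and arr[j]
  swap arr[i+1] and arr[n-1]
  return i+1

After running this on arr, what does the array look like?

[-8, -7, 5, -6, -4, 2, -5, 0, 1]

pivot = arr[8] = -7; i = -1
j=0: arr[0]=-4 > -7 → no swap
j=1: arr[1]=1 > -7 → no swap
j=2: arr[2]=5 > -7 → no swap
j=3: arr[3]=-6 > -7 → no swap
j=4: arr[4]=-8 ≤ -7 → i=0, swap arr[0],arr[4] → [-8, 1, 5, -6, -4, 2, -5, 0, -7]
j=5: arr[5]=2 > -7 → no swap
j=6: arr[6]=-5 > -7 → no swap
j=7: arr[7]=0 > -7 → no swap
final swap arr[1],arr[8] → [-8, -7, 5, -6, -4, 2, -5, 0, 1]; return 1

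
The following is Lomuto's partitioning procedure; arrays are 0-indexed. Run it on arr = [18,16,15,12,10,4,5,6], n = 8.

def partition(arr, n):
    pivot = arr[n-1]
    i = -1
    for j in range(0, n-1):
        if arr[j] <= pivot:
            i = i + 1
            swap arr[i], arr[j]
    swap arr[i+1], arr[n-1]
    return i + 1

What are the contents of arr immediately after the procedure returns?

[4,5,6,12,10,18,16,15]

pivot = arr[7] = 6; i = -1
j=0: arr[0]=18 > 6 → no swap
j=1: arr[1]=16 > 6 → no swap
j=2: arr[2]=15 > 6 → no swap
j=3: arr[3]=12 > 6 → no swap
j=4: arr[4]=10 > 6 → no swap
j=5: arr[5]=4 ≤ 6 → i=0, swap arr[0],arr[5] → [4,16,15,12,10,18,5,6]
j=6: arr[6]=5 ≤ 6 → i=1, swap arr[1],arr[6] → [4,5,15,12,10,18,16,6]
final swap arr[2],arr[7] → [4,5,6,12,10,18,16,15]; return 2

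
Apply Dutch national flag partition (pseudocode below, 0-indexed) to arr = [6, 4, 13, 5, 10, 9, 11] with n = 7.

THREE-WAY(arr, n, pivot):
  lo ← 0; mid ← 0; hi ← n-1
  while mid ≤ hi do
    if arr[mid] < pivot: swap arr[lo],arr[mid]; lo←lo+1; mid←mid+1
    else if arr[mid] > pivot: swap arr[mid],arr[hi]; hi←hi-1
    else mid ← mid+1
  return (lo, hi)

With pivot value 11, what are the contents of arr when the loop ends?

lo=0 mid=0 hi=6
6<11: swap(0,0), lo=1 mid=1 ⇒ [6, 4, 13, 5, 10, 9, 11]
4<11: swap(1,1), lo=2 mid=2 ⇒ [6, 4, 13, 5, 10, 9, 11]
13>11: swap(2,6), hi=5 ⇒ [6, 4, 11, 5, 10, 9, 13]
11=11: mid=3
5<11: swap(2,3), lo=3 mid=4 ⇒ [6, 4, 5, 11, 10, 9, 13]
10<11: swap(3,4), lo=4 mid=5 ⇒ [6, 4, 5, 10, 11, 9, 13]
9<11: swap(4,5), lo=5 mid=6 ⇒ [6, 4, 5, 10, 9, 11, 13]
done. lo=5 hi=5; arr=[6, 4, 5, 10, 9, 11, 13]

[6, 4, 5, 10, 9, 11, 13]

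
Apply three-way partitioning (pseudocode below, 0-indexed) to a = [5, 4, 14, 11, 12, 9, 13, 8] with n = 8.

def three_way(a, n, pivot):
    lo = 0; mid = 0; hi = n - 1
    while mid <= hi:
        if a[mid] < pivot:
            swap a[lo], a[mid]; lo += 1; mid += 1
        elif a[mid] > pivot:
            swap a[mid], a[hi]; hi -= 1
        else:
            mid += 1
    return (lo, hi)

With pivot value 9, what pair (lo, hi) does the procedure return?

pivot = 9; lo=0, mid=0, hi=7
a[mid]=5<9: swap a[0],a[0]; lo=1,mid=1 → [5, 4, 14, 11, 12, 9, 13, 8]
a[mid]=4<9: swap a[1],a[1]; lo=2,mid=2 → [5, 4, 14, 11, 12, 9, 13, 8]
a[mid]=14>9: swap a[2],a[7]; hi=6 → [5, 4, 8, 11, 12, 9, 13, 14]
a[mid]=8<9: swap a[2],a[2]; lo=3,mid=3 → [5, 4, 8, 11, 12, 9, 13, 14]
a[mid]=11>9: swap a[3],a[6]; hi=5 → [5, 4, 8, 13, 12, 9, 11, 14]
a[mid]=13>9: swap a[3],a[5]; hi=4 → [5, 4, 8, 9, 12, 13, 11, 14]
a[mid]=9=9: mid=4
a[mid]=12>9: swap a[4],a[4]; hi=3 → [5, 4, 8, 9, 12, 13, 11, 14]
end: lo=3, hi=3; a = [5, 4, 8, 9, 12, 13, 11, 14]

(3, 3)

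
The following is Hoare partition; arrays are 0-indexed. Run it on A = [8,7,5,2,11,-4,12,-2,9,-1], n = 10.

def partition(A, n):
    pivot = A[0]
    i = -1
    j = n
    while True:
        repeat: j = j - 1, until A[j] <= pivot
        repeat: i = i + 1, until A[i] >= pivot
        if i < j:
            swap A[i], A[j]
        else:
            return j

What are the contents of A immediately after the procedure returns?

pivot=8
j stops at 9 (-1), i stops at 0 (8); swap ⇒ [-1,7,5,2,11,-4,12,-2,9,8]
j stops at 7 (-2), i stops at 4 (11); swap ⇒ [-1,7,5,2,-2,-4,12,11,9,8]
j stops at 5, i stops at 6; i≥j ⇒ return 5. A=[-1,7,5,2,-2,-4,12,11,9,8]

[-1,7,5,2,-2,-4,12,11,9,8]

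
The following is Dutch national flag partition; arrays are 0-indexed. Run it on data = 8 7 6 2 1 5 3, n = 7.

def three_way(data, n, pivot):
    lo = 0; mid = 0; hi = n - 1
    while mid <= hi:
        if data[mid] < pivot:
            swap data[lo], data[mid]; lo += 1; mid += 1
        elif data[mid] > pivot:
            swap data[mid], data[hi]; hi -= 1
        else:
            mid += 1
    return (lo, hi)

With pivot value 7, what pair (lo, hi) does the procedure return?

(5, 5)

pivot = 7; lo=0, mid=0, hi=6
data[mid]=8>7: swap data[0],data[6]; hi=5 → 3 7 6 2 1 5 8
data[mid]=3<7: swap data[0],data[0]; lo=1,mid=1 → 3 7 6 2 1 5 8
data[mid]=7=7: mid=2
data[mid]=6<7: swap data[1],data[2]; lo=2,mid=3 → 3 6 7 2 1 5 8
data[mid]=2<7: swap data[2],data[3]; lo=3,mid=4 → 3 6 2 7 1 5 8
data[mid]=1<7: swap data[3],data[4]; lo=4,mid=5 → 3 6 2 1 7 5 8
data[mid]=5<7: swap data[4],data[5]; lo=5,mid=6 → 3 6 2 1 5 7 8
end: lo=5, hi=5; data = 3 6 2 1 5 7 8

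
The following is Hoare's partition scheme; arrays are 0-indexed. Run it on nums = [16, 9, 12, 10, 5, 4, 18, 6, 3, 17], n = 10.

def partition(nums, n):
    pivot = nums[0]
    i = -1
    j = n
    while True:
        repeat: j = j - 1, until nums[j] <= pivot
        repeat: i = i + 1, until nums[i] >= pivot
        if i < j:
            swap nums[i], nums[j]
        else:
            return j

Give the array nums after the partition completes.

pivot=16
j stops at 8 (3), i stops at 0 (16); swap ⇒ [3, 9, 12, 10, 5, 4, 18, 6, 16, 17]
j stops at 7 (6), i stops at 6 (18); swap ⇒ [3, 9, 12, 10, 5, 4, 6, 18, 16, 17]
j stops at 6, i stops at 7; i≥j ⇒ return 6. nums=[3, 9, 12, 10, 5, 4, 6, 18, 16, 17]

[3, 9, 12, 10, 5, 4, 6, 18, 16, 17]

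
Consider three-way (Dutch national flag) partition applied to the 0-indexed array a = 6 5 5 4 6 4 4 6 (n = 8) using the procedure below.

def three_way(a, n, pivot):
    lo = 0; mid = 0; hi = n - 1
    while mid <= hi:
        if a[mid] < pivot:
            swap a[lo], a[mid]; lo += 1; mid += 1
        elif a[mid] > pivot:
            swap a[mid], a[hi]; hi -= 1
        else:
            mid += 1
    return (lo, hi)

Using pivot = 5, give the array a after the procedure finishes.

4 4 4 5 5 6 6 6

pivot = 5; lo=0, mid=0, hi=7
a[mid]=6>5: swap a[0],a[7]; hi=6 → 6 5 5 4 6 4 4 6
a[mid]=6>5: swap a[0],a[6]; hi=5 → 4 5 5 4 6 4 6 6
a[mid]=4<5: swap a[0],a[0]; lo=1,mid=1 → 4 5 5 4 6 4 6 6
a[mid]=5=5: mid=2
a[mid]=5=5: mid=3
a[mid]=4<5: swap a[1],a[3]; lo=2,mid=4 → 4 4 5 5 6 4 6 6
a[mid]=6>5: swap a[4],a[5]; hi=4 → 4 4 5 5 4 6 6 6
a[mid]=4<5: swap a[2],a[4]; lo=3,mid=5 → 4 4 4 5 5 6 6 6
end: lo=3, hi=4; a = 4 4 4 5 5 6 6 6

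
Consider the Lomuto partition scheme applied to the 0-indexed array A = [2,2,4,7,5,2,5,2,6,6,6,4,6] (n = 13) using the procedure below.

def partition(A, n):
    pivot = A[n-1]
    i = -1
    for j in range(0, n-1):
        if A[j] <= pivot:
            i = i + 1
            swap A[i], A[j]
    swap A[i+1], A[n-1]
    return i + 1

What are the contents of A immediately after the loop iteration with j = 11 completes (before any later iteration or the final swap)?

pivot=6, i=-1
j=0: 2≤6, i=0, swap(0,0) ⇒ [2,2,4,7,5,2,5,2,6,6,6,4,6]
j=1: 2≤6, i=1, swap(1,1) ⇒ [2,2,4,7,5,2,5,2,6,6,6,4,6]
j=2: 4≤6, i=2, swap(2,2) ⇒ [2,2,4,7,5,2,5,2,6,6,6,4,6]
j=3: 7>6, skip
j=4: 5≤6, i=3, swap(3,4) ⇒ [2,2,4,5,7,2,5,2,6,6,6,4,6]
j=5: 2≤6, i=4, swap(4,5) ⇒ [2,2,4,5,2,7,5,2,6,6,6,4,6]
j=6: 5≤6, i=5, swap(5,6) ⇒ [2,2,4,5,2,5,7,2,6,6,6,4,6]
j=7: 2≤6, i=6, swap(6,7) ⇒ [2,2,4,5,2,5,2,7,6,6,6,4,6]
j=8: 6≤6, i=7, swap(7,8) ⇒ [2,2,4,5,2,5,2,6,7,6,6,4,6]
j=9: 6≤6, i=8, swap(8,9) ⇒ [2,2,4,5,2,5,2,6,6,7,6,4,6]
j=10: 6≤6, i=9, swap(9,10) ⇒ [2,2,4,5,2,5,2,6,6,6,7,4,6]
j=11: 4≤6, i=10, swap(10,11) ⇒ [2,2,4,5,2,5,2,6,6,6,4,7,6]
(after j=11) A = [2,2,4,5,2,5,2,6,6,6,4,7,6]

[2,2,4,5,2,5,2,6,6,6,4,7,6]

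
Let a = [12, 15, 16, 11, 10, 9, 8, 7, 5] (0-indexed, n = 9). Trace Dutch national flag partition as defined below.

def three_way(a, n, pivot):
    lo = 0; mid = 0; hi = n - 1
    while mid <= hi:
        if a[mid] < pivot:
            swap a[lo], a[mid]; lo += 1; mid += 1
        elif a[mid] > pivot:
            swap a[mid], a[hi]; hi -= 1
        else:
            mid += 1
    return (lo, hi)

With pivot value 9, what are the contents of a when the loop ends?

[5, 7, 8, 9, 10, 11, 16, 15, 12]

lo=0 mid=0 hi=8
12>9: swap(0,8), hi=7 ⇒ [5, 15, 16, 11, 10, 9, 8, 7, 12]
5<9: swap(0,0), lo=1 mid=1 ⇒ [5, 15, 16, 11, 10, 9, 8, 7, 12]
15>9: swap(1,7), hi=6 ⇒ [5, 7, 16, 11, 10, 9, 8, 15, 12]
7<9: swap(1,1), lo=2 mid=2 ⇒ [5, 7, 16, 11, 10, 9, 8, 15, 12]
16>9: swap(2,6), hi=5 ⇒ [5, 7, 8, 11, 10, 9, 16, 15, 12]
8<9: swap(2,2), lo=3 mid=3 ⇒ [5, 7, 8, 11, 10, 9, 16, 15, 12]
11>9: swap(3,5), hi=4 ⇒ [5, 7, 8, 9, 10, 11, 16, 15, 12]
9=9: mid=4
10>9: swap(4,4), hi=3 ⇒ [5, 7, 8, 9, 10, 11, 16, 15, 12]
done. lo=3 hi=3; a=[5, 7, 8, 9, 10, 11, 16, 15, 12]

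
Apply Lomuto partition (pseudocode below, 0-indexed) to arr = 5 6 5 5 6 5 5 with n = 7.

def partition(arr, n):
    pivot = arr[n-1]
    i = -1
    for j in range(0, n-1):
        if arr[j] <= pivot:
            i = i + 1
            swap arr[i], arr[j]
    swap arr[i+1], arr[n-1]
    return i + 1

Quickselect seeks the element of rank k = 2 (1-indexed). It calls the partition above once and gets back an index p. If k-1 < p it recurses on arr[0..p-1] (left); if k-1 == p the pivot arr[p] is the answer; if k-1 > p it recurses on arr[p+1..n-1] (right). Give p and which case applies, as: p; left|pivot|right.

4; left

pivot=5, i=-1
j=0: 5≤5, i=0, swap(0,0) ⇒ 5 6 5 5 6 5 5
j=1: 6>5, skip
j=2: 5≤5, i=1, swap(1,2) ⇒ 5 5 6 5 6 5 5
j=3: 5≤5, i=2, swap(2,3) ⇒ 5 5 5 6 6 5 5
j=4: 6>5, skip
j=5: 5≤5, i=3, swap(3,5) ⇒ 5 5 5 5 6 6 5
swap(4,6) ⇒ 5 5 5 5 5 6 6; return 4
p = 4; k-1 = 1 < 4 ⇒ left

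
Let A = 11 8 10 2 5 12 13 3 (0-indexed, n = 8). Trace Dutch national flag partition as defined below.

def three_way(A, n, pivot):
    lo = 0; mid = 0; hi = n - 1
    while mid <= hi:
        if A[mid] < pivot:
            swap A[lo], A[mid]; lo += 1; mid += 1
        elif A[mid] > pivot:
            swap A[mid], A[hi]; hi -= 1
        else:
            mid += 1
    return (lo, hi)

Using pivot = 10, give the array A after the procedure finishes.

3 8 2 5 10 13 12 11

lo=0 mid=0 hi=7
11>10: swap(0,7), hi=6 ⇒ 3 8 10 2 5 12 13 11
3<10: swap(0,0), lo=1 mid=1 ⇒ 3 8 10 2 5 12 13 11
8<10: swap(1,1), lo=2 mid=2 ⇒ 3 8 10 2 5 12 13 11
10=10: mid=3
2<10: swap(2,3), lo=3 mid=4 ⇒ 3 8 2 10 5 12 13 11
5<10: swap(3,4), lo=4 mid=5 ⇒ 3 8 2 5 10 12 13 11
12>10: swap(5,6), hi=5 ⇒ 3 8 2 5 10 13 12 11
13>10: swap(5,5), hi=4 ⇒ 3 8 2 5 10 13 12 11
done. lo=4 hi=4; A=3 8 2 5 10 13 12 11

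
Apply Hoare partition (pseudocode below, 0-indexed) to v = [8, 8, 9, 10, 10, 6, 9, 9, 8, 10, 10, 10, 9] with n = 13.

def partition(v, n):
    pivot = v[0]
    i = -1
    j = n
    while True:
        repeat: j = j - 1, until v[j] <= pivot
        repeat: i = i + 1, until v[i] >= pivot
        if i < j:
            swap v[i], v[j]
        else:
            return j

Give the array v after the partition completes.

pivot = v[0] = 8; i = -1, j = 13
j→8 (v[8]=8≤8), i→0 (v[0]=8≥8); i<j, swap → [8, 8, 9, 10, 10, 6, 9, 9, 8, 10, 10, 10, 9]
j→5 (v[5]=6≤8), i→1 (v[1]=8≥8); i<j, swap → [8, 6, 9, 10, 10, 8, 9, 9, 8, 10, 10, 10, 9]
j→1, i→2; i≥j, return j=1. v = [8, 6, 9, 10, 10, 8, 9, 9, 8, 10, 10, 10, 9]

[8, 6, 9, 10, 10, 8, 9, 9, 8, 10, 10, 10, 9]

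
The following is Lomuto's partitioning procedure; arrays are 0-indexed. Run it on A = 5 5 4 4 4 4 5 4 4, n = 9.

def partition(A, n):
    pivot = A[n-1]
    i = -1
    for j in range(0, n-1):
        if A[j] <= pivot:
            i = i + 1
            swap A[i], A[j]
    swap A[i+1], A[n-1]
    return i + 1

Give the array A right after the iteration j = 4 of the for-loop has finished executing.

4 4 4 5 5 4 5 4 4

pivot = A[8] = 4; i = -1
j=0: A[0]=5 > 4 → no swap
j=1: A[1]=5 > 4 → no swap
j=2: A[2]=4 ≤ 4 → i=0, swap A[0],A[2] → 4 5 5 4 4 4 5 4 4
j=3: A[3]=4 ≤ 4 → i=1, swap A[1],A[3] → 4 4 5 5 4 4 5 4 4
j=4: A[4]=4 ≤ 4 → i=2, swap A[2],A[4] → 4 4 4 5 5 4 5 4 4
(after j=4) A = 4 4 4 5 5 4 5 4 4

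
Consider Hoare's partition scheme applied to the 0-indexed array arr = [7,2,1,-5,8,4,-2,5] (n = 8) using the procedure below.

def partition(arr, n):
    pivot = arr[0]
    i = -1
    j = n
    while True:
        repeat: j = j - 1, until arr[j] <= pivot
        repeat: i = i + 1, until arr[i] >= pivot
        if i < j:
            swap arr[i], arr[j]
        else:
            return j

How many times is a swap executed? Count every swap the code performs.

pivot = arr[0] = 7; i = -1, j = 8
j→7 (arr[7]=5≤7), i→0 (arr[0]=7≥7); i<j, swap → [5,2,1,-5,8,4,-2,7]
j→6 (arr[6]=-2≤7), i→4 (arr[4]=8≥7); i<j, swap → [5,2,1,-5,-2,4,8,7]
j→5, i→6; i≥j, return j=5. arr = [5,2,1,-5,-2,4,8,7]

2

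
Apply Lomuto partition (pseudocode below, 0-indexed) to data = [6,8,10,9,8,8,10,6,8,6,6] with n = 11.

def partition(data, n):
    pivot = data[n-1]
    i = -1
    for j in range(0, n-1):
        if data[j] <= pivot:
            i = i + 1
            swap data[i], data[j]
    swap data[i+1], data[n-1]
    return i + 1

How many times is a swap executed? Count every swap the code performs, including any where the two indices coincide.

pivot=6, i=-1
j=0: 6≤6, i=0, swap(0,0) ⇒ [6,8,10,9,8,8,10,6,8,6,6]
j=1: 8>6, skip
j=2: 10>6, skip
j=3: 9>6, skip
j=4: 8>6, skip
j=5: 8>6, skip
j=6: 10>6, skip
j=7: 6≤6, i=1, swap(1,7) ⇒ [6,6,10,9,8,8,10,8,8,6,6]
j=8: 8>6, skip
j=9: 6≤6, i=2, swap(2,9) ⇒ [6,6,6,9,8,8,10,8,8,10,6]
swap(3,10) ⇒ [6,6,6,6,8,8,10,8,8,10,9]; return 3

4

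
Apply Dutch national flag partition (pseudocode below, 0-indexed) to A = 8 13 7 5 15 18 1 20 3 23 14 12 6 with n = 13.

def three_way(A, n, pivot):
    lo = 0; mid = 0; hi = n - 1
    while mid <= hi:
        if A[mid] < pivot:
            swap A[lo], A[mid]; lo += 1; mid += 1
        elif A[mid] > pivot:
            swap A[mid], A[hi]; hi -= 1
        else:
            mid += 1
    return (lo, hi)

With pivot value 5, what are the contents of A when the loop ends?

lo=0 mid=0 hi=12
8>5: swap(0,12), hi=11 ⇒ 6 13 7 5 15 18 1 20 3 23 14 12 8
6>5: swap(0,11), hi=10 ⇒ 12 13 7 5 15 18 1 20 3 23 14 6 8
12>5: swap(0,10), hi=9 ⇒ 14 13 7 5 15 18 1 20 3 23 12 6 8
14>5: swap(0,9), hi=8 ⇒ 23 13 7 5 15 18 1 20 3 14 12 6 8
23>5: swap(0,8), hi=7 ⇒ 3 13 7 5 15 18 1 20 23 14 12 6 8
3<5: swap(0,0), lo=1 mid=1 ⇒ 3 13 7 5 15 18 1 20 23 14 12 6 8
13>5: swap(1,7), hi=6 ⇒ 3 20 7 5 15 18 1 13 23 14 12 6 8
20>5: swap(1,6), hi=5 ⇒ 3 1 7 5 15 18 20 13 23 14 12 6 8
1<5: swap(1,1), lo=2 mid=2 ⇒ 3 1 7 5 15 18 20 13 23 14 12 6 8
7>5: swap(2,5), hi=4 ⇒ 3 1 18 5 15 7 20 13 23 14 12 6 8
18>5: swap(2,4), hi=3 ⇒ 3 1 15 5 18 7 20 13 23 14 12 6 8
15>5: swap(2,3), hi=2 ⇒ 3 1 5 15 18 7 20 13 23 14 12 6 8
5=5: mid=3
done. lo=2 hi=2; A=3 1 5 15 18 7 20 13 23 14 12 6 8

3 1 5 15 18 7 20 13 23 14 12 6 8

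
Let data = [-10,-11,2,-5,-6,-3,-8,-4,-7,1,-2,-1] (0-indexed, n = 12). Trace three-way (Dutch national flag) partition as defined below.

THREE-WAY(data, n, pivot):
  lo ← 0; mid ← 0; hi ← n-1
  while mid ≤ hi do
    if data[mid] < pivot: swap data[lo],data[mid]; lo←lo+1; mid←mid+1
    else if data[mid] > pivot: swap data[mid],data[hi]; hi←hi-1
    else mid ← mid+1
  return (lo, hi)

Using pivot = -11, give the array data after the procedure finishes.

[-11,2,-5,-6,-3,-8,-4,-7,1,-2,-1,-10]

lo=0 mid=0 hi=11
-10>-11: swap(0,11), hi=10 ⇒ [-1,-11,2,-5,-6,-3,-8,-4,-7,1,-2,-10]
-1>-11: swap(0,10), hi=9 ⇒ [-2,-11,2,-5,-6,-3,-8,-4,-7,1,-1,-10]
-2>-11: swap(0,9), hi=8 ⇒ [1,-11,2,-5,-6,-3,-8,-4,-7,-2,-1,-10]
1>-11: swap(0,8), hi=7 ⇒ [-7,-11,2,-5,-6,-3,-8,-4,1,-2,-1,-10]
-7>-11: swap(0,7), hi=6 ⇒ [-4,-11,2,-5,-6,-3,-8,-7,1,-2,-1,-10]
-4>-11: swap(0,6), hi=5 ⇒ [-8,-11,2,-5,-6,-3,-4,-7,1,-2,-1,-10]
-8>-11: swap(0,5), hi=4 ⇒ [-3,-11,2,-5,-6,-8,-4,-7,1,-2,-1,-10]
-3>-11: swap(0,4), hi=3 ⇒ [-6,-11,2,-5,-3,-8,-4,-7,1,-2,-1,-10]
-6>-11: swap(0,3), hi=2 ⇒ [-5,-11,2,-6,-3,-8,-4,-7,1,-2,-1,-10]
-5>-11: swap(0,2), hi=1 ⇒ [2,-11,-5,-6,-3,-8,-4,-7,1,-2,-1,-10]
2>-11: swap(0,1), hi=0 ⇒ [-11,2,-5,-6,-3,-8,-4,-7,1,-2,-1,-10]
-11=-11: mid=1
done. lo=0 hi=0; data=[-11,2,-5,-6,-3,-8,-4,-7,1,-2,-1,-10]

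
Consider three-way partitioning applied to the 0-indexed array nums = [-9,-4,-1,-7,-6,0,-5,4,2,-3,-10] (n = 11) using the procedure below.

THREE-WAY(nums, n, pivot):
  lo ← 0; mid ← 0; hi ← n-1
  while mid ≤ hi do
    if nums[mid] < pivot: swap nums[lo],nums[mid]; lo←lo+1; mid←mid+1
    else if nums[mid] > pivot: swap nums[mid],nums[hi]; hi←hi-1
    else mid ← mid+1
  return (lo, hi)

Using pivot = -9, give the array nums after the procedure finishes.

[-10,-9,-7,-6,0,-5,4,2,-3,-1,-4]

pivot = -9; lo=0, mid=0, hi=10
nums[mid]=-9=-9: mid=1
nums[mid]=-4>-9: swap nums[1],nums[10]; hi=9 → [-9,-10,-1,-7,-6,0,-5,4,2,-3,-4]
nums[mid]=-10<-9: swap nums[0],nums[1]; lo=1,mid=2 → [-10,-9,-1,-7,-6,0,-5,4,2,-3,-4]
nums[mid]=-1>-9: swap nums[2],nums[9]; hi=8 → [-10,-9,-3,-7,-6,0,-5,4,2,-1,-4]
nums[mid]=-3>-9: swap nums[2],nums[8]; hi=7 → [-10,-9,2,-7,-6,0,-5,4,-3,-1,-4]
nums[mid]=2>-9: swap nums[2],nums[7]; hi=6 → [-10,-9,4,-7,-6,0,-5,2,-3,-1,-4]
nums[mid]=4>-9: swap nums[2],nums[6]; hi=5 → [-10,-9,-5,-7,-6,0,4,2,-3,-1,-4]
nums[mid]=-5>-9: swap nums[2],nums[5]; hi=4 → [-10,-9,0,-7,-6,-5,4,2,-3,-1,-4]
nums[mid]=0>-9: swap nums[2],nums[4]; hi=3 → [-10,-9,-6,-7,0,-5,4,2,-3,-1,-4]
nums[mid]=-6>-9: swap nums[2],nums[3]; hi=2 → [-10,-9,-7,-6,0,-5,4,2,-3,-1,-4]
nums[mid]=-7>-9: swap nums[2],nums[2]; hi=1 → [-10,-9,-7,-6,0,-5,4,2,-3,-1,-4]
end: lo=1, hi=1; nums = [-10,-9,-7,-6,0,-5,4,2,-3,-1,-4]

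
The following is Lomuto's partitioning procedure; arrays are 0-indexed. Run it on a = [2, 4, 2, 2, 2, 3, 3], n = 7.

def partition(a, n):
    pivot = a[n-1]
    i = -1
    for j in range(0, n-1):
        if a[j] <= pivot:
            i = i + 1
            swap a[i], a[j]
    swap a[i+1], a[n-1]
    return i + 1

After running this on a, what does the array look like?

pivot=3, i=-1
j=0: 2≤3, i=0, swap(0,0) ⇒ [2, 4, 2, 2, 2, 3, 3]
j=1: 4>3, skip
j=2: 2≤3, i=1, swap(1,2) ⇒ [2, 2, 4, 2, 2, 3, 3]
j=3: 2≤3, i=2, swap(2,3) ⇒ [2, 2, 2, 4, 2, 3, 3]
j=4: 2≤3, i=3, swap(3,4) ⇒ [2, 2, 2, 2, 4, 3, 3]
j=5: 3≤3, i=4, swap(4,5) ⇒ [2, 2, 2, 2, 3, 4, 3]
swap(5,6) ⇒ [2, 2, 2, 2, 3, 3, 4]; return 5

[2, 2, 2, 2, 3, 3, 4]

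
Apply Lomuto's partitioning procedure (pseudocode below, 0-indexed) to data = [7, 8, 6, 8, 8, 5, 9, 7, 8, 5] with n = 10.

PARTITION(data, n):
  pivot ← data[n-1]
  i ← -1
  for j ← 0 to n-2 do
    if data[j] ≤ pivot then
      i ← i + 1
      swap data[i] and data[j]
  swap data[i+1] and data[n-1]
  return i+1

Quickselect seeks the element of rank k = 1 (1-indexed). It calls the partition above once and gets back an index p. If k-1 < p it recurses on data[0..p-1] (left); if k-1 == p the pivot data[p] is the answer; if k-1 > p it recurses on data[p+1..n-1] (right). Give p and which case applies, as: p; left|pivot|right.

pivot=5, i=-1
j=0: 7>5, skip
j=1: 8>5, skip
j=2: 6>5, skip
j=3: 8>5, skip
j=4: 8>5, skip
j=5: 5≤5, i=0, swap(0,5) ⇒ [5, 8, 6, 8, 8, 7, 9, 7, 8, 5]
j=6: 9>5, skip
j=7: 7>5, skip
j=8: 8>5, skip
swap(1,9) ⇒ [5, 5, 6, 8, 8, 7, 9, 7, 8, 8]; return 1
p = 1; k-1 = 0 < 1 ⇒ left

1; left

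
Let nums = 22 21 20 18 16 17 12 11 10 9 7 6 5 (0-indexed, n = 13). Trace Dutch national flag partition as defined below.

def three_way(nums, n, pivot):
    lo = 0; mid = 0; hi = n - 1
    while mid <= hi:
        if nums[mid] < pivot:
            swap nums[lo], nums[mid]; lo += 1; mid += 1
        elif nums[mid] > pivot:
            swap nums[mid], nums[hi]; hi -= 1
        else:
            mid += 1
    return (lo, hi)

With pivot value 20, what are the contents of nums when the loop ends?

5 6 18 16 17 12 11 10 9 7 20 21 22

lo=0 mid=0 hi=12
22>20: swap(0,12), hi=11 ⇒ 5 21 20 18 16 17 12 11 10 9 7 6 22
5<20: swap(0,0), lo=1 mid=1 ⇒ 5 21 20 18 16 17 12 11 10 9 7 6 22
21>20: swap(1,11), hi=10 ⇒ 5 6 20 18 16 17 12 11 10 9 7 21 22
6<20: swap(1,1), lo=2 mid=2 ⇒ 5 6 20 18 16 17 12 11 10 9 7 21 22
20=20: mid=3
18<20: swap(2,3), lo=3 mid=4 ⇒ 5 6 18 20 16 17 12 11 10 9 7 21 22
16<20: swap(3,4), lo=4 mid=5 ⇒ 5 6 18 16 20 17 12 11 10 9 7 21 22
17<20: swap(4,5), lo=5 mid=6 ⇒ 5 6 18 16 17 20 12 11 10 9 7 21 22
12<20: swap(5,6), lo=6 mid=7 ⇒ 5 6 18 16 17 12 20 11 10 9 7 21 22
11<20: swap(6,7), lo=7 mid=8 ⇒ 5 6 18 16 17 12 11 20 10 9 7 21 22
10<20: swap(7,8), lo=8 mid=9 ⇒ 5 6 18 16 17 12 11 10 20 9 7 21 22
9<20: swap(8,9), lo=9 mid=10 ⇒ 5 6 18 16 17 12 11 10 9 20 7 21 22
7<20: swap(9,10), lo=10 mid=11 ⇒ 5 6 18 16 17 12 11 10 9 7 20 21 22
done. lo=10 hi=10; nums=5 6 18 16 17 12 11 10 9 7 20 21 22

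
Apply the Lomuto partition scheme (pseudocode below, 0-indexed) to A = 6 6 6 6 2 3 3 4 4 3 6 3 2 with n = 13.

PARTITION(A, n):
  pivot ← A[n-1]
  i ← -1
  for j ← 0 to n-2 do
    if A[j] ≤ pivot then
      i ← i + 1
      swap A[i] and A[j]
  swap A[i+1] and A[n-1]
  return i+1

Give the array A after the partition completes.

2 2 6 6 6 3 3 4 4 3 6 3 6

pivot=2, i=-1
j=0: 6>2, skip
j=1: 6>2, skip
j=2: 6>2, skip
j=3: 6>2, skip
j=4: 2≤2, i=0, swap(0,4) ⇒ 2 6 6 6 6 3 3 4 4 3 6 3 2
j=5: 3>2, skip
j=6: 3>2, skip
j=7: 4>2, skip
j=8: 4>2, skip
j=9: 3>2, skip
j=10: 6>2, skip
j=11: 3>2, skip
swap(1,12) ⇒ 2 2 6 6 6 3 3 4 4 3 6 3 6; return 1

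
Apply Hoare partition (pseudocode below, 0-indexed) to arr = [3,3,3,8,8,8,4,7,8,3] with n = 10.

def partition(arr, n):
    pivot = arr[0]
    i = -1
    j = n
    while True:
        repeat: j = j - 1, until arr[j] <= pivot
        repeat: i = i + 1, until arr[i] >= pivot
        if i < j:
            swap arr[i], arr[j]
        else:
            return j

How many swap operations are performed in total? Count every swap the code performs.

2

pivot=3
j stops at 9 (3), i stops at 0 (3); swap ⇒ [3,3,3,8,8,8,4,7,8,3]
j stops at 2 (3), i stops at 1 (3); swap ⇒ [3,3,3,8,8,8,4,7,8,3]
j stops at 1, i stops at 2; i≥j ⇒ return 1. arr=[3,3,3,8,8,8,4,7,8,3]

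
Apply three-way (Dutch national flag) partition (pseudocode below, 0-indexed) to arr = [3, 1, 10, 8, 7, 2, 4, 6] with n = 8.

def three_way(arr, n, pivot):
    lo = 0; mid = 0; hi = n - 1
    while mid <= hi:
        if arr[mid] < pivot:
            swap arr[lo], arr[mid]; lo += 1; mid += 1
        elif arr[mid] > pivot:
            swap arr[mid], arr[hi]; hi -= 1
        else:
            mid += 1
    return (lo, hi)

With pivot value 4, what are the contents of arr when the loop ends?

[3, 1, 2, 4, 7, 8, 6, 10]

pivot = 4; lo=0, mid=0, hi=7
arr[mid]=3<4: swap arr[0],arr[0]; lo=1,mid=1 → [3, 1, 10, 8, 7, 2, 4, 6]
arr[mid]=1<4: swap arr[1],arr[1]; lo=2,mid=2 → [3, 1, 10, 8, 7, 2, 4, 6]
arr[mid]=10>4: swap arr[2],arr[7]; hi=6 → [3, 1, 6, 8, 7, 2, 4, 10]
arr[mid]=6>4: swap arr[2],arr[6]; hi=5 → [3, 1, 4, 8, 7, 2, 6, 10]
arr[mid]=4=4: mid=3
arr[mid]=8>4: swap arr[3],arr[5]; hi=4 → [3, 1, 4, 2, 7, 8, 6, 10]
arr[mid]=2<4: swap arr[2],arr[3]; lo=3,mid=4 → [3, 1, 2, 4, 7, 8, 6, 10]
arr[mid]=7>4: swap arr[4],arr[4]; hi=3 → [3, 1, 2, 4, 7, 8, 6, 10]
end: lo=3, hi=3; arr = [3, 1, 2, 4, 7, 8, 6, 10]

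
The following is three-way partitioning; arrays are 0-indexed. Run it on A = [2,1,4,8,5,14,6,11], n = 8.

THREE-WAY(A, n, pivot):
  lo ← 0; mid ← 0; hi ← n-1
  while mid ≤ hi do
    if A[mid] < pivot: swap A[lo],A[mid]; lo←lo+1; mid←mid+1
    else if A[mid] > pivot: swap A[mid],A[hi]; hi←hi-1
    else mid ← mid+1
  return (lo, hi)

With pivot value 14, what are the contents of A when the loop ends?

lo=0 mid=0 hi=7
2<14: swap(0,0), lo=1 mid=1 ⇒ [2,1,4,8,5,14,6,11]
1<14: swap(1,1), lo=2 mid=2 ⇒ [2,1,4,8,5,14,6,11]
4<14: swap(2,2), lo=3 mid=3 ⇒ [2,1,4,8,5,14,6,11]
8<14: swap(3,3), lo=4 mid=4 ⇒ [2,1,4,8,5,14,6,11]
5<14: swap(4,4), lo=5 mid=5 ⇒ [2,1,4,8,5,14,6,11]
14=14: mid=6
6<14: swap(5,6), lo=6 mid=7 ⇒ [2,1,4,8,5,6,14,11]
11<14: swap(6,7), lo=7 mid=8 ⇒ [2,1,4,8,5,6,11,14]
done. lo=7 hi=7; A=[2,1,4,8,5,6,11,14]

[2,1,4,8,5,6,11,14]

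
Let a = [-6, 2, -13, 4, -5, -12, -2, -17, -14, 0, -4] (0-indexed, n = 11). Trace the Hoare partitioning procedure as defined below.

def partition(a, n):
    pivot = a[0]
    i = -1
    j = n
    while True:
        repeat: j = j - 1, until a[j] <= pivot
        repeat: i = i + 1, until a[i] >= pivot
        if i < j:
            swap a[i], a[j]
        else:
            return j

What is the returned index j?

pivot = a[0] = -6; i = -1, j = 11
j→8 (a[8]=-14≤-6), i→0 (a[0]=-6≥-6); i<j, swap → [-14, 2, -13, 4, -5, -12, -2, -17, -6, 0, -4]
j→7 (a[7]=-17≤-6), i→1 (a[1]=2≥-6); i<j, swap → [-14, -17, -13, 4, -5, -12, -2, 2, -6, 0, -4]
j→5 (a[5]=-12≤-6), i→3 (a[3]=4≥-6); i<j, swap → [-14, -17, -13, -12, -5, 4, -2, 2, -6, 0, -4]
j→3, i→4; i≥j, return j=3. a = [-14, -17, -13, -12, -5, 4, -2, 2, -6, 0, -4]

3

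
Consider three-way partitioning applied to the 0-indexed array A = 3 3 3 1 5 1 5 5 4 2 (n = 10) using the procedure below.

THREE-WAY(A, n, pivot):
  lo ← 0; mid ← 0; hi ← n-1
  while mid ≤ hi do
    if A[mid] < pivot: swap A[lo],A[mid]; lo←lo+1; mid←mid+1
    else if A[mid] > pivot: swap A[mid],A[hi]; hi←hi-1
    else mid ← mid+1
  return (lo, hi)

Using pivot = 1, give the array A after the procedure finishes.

1 1 3 5 3 5 5 4 2 3

pivot = 1; lo=0, mid=0, hi=9
A[mid]=3>1: swap A[0],A[9]; hi=8 → 2 3 3 1 5 1 5 5 4 3
A[mid]=2>1: swap A[0],A[8]; hi=7 → 4 3 3 1 5 1 5 5 2 3
A[mid]=4>1: swap A[0],A[7]; hi=6 → 5 3 3 1 5 1 5 4 2 3
A[mid]=5>1: swap A[0],A[6]; hi=5 → 5 3 3 1 5 1 5 4 2 3
A[mid]=5>1: swap A[0],A[5]; hi=4 → 1 3 3 1 5 5 5 4 2 3
A[mid]=1=1: mid=1
A[mid]=3>1: swap A[1],A[4]; hi=3 → 1 5 3 1 3 5 5 4 2 3
A[mid]=5>1: swap A[1],A[3]; hi=2 → 1 1 3 5 3 5 5 4 2 3
A[mid]=1=1: mid=2
A[mid]=3>1: swap A[2],A[2]; hi=1 → 1 1 3 5 3 5 5 4 2 3
end: lo=0, hi=1; A = 1 1 3 5 3 5 5 4 2 3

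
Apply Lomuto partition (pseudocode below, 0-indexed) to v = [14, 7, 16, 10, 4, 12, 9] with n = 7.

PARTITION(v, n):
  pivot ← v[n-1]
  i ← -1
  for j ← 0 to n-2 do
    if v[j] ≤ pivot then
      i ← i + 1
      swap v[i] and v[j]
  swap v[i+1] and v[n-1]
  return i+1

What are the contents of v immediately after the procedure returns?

pivot=9, i=-1
j=0: 14>9, skip
j=1: 7≤9, i=0, swap(0,1) ⇒ [7, 14, 16, 10, 4, 12, 9]
j=2: 16>9, skip
j=3: 10>9, skip
j=4: 4≤9, i=1, swap(1,4) ⇒ [7, 4, 16, 10, 14, 12, 9]
j=5: 12>9, skip
swap(2,6) ⇒ [7, 4, 9, 10, 14, 12, 16]; return 2

[7, 4, 9, 10, 14, 12, 16]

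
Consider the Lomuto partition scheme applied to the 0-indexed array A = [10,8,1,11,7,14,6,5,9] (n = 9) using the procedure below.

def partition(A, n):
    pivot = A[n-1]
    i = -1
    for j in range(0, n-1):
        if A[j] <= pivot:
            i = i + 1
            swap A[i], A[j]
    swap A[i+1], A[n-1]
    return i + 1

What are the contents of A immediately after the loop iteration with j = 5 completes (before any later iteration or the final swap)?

[8,1,7,11,10,14,6,5,9]

pivot = A[8] = 9; i = -1
j=0: A[0]=10 > 9 → no swap
j=1: A[1]=8 ≤ 9 → i=0, swap A[0],A[1] → [8,10,1,11,7,14,6,5,9]
j=2: A[2]=1 ≤ 9 → i=1, swap A[1],A[2] → [8,1,10,11,7,14,6,5,9]
j=3: A[3]=11 > 9 → no swap
j=4: A[4]=7 ≤ 9 → i=2, swap A[2],A[4] → [8,1,7,11,10,14,6,5,9]
j=5: A[5]=14 > 9 → no swap
(after j=5) A = [8,1,7,11,10,14,6,5,9]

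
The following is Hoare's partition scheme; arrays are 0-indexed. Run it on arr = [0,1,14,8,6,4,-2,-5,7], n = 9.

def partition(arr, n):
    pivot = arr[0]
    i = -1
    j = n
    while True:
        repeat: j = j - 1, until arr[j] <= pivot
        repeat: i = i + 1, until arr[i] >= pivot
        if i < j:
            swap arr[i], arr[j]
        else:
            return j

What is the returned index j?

pivot = arr[0] = 0; i = -1, j = 9
j→7 (arr[7]=-5≤0), i→0 (arr[0]=0≥0); i<j, swap → [-5,1,14,8,6,4,-2,0,7]
j→6 (arr[6]=-2≤0), i→1 (arr[1]=1≥0); i<j, swap → [-5,-2,14,8,6,4,1,0,7]
j→1, i→2; i≥j, return j=1. arr = [-5,-2,14,8,6,4,1,0,7]

1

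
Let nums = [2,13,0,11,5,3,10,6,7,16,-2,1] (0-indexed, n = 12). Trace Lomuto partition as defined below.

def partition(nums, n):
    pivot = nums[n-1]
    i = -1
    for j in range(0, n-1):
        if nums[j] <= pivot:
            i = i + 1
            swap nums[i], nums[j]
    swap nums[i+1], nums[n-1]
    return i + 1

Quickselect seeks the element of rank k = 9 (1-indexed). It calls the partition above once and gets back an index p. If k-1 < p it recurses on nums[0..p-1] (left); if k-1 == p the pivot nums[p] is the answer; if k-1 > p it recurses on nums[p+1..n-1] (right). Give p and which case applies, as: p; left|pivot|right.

pivot=1, i=-1
j=0: 2>1, skip
j=1: 13>1, skip
j=2: 0≤1, i=0, swap(0,2) ⇒ [0,13,2,11,5,3,10,6,7,16,-2,1]
j=3: 11>1, skip
j=4: 5>1, skip
j=5: 3>1, skip
j=6: 10>1, skip
j=7: 6>1, skip
j=8: 7>1, skip
j=9: 16>1, skip
j=10: -2≤1, i=1, swap(1,10) ⇒ [0,-2,2,11,5,3,10,6,7,16,13,1]
swap(2,11) ⇒ [0,-2,1,11,5,3,10,6,7,16,13,2]; return 2
p = 2; k-1 = 8 > 2 ⇒ right

2; right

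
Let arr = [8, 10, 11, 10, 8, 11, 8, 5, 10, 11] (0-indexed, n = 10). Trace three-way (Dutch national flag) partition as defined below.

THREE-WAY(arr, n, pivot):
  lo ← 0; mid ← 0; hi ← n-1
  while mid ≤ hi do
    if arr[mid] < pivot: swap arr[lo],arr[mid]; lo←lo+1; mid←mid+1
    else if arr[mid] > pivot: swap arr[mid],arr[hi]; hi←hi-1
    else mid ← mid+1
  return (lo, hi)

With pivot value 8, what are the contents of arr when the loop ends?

pivot = 8; lo=0, mid=0, hi=9
arr[mid]=8=8: mid=1
arr[mid]=10>8: swap arr[1],arr[9]; hi=8 → [8, 11, 11, 10, 8, 11, 8, 5, 10, 10]
arr[mid]=11>8: swap arr[1],arr[8]; hi=7 → [8, 10, 11, 10, 8, 11, 8, 5, 11, 10]
arr[mid]=10>8: swap arr[1],arr[7]; hi=6 → [8, 5, 11, 10, 8, 11, 8, 10, 11, 10]
arr[mid]=5<8: swap arr[0],arr[1]; lo=1,mid=2 → [5, 8, 11, 10, 8, 11, 8, 10, 11, 10]
arr[mid]=11>8: swap arr[2],arr[6]; hi=5 → [5, 8, 8, 10, 8, 11, 11, 10, 11, 10]
arr[mid]=8=8: mid=3
arr[mid]=10>8: swap arr[3],arr[5]; hi=4 → [5, 8, 8, 11, 8, 10, 11, 10, 11, 10]
arr[mid]=11>8: swap arr[3],arr[4]; hi=3 → [5, 8, 8, 8, 11, 10, 11, 10, 11, 10]
arr[mid]=8=8: mid=4
end: lo=1, hi=3; arr = [5, 8, 8, 8, 11, 10, 11, 10, 11, 10]

[5, 8, 8, 8, 11, 10, 11, 10, 11, 10]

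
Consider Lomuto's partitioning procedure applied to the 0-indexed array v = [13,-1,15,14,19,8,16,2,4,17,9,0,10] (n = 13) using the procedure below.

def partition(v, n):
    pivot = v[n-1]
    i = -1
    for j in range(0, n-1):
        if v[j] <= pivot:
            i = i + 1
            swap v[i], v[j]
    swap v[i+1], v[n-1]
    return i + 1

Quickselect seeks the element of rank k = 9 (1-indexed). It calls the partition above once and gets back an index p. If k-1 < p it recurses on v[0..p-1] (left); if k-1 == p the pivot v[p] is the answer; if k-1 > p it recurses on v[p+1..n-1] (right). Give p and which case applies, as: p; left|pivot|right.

6; right

pivot = v[12] = 10; i = -1
j=0: v[0]=13 > 10 → no swap
j=1: v[1]=-1 ≤ 10 → i=0, swap v[0],v[1] → [-1,13,15,14,19,8,16,2,4,17,9,0,10]
j=2: v[2]=15 > 10 → no swap
j=3: v[3]=14 > 10 → no swap
j=4: v[4]=19 > 10 → no swap
j=5: v[5]=8 ≤ 10 → i=1, swap v[1],v[5] → [-1,8,15,14,19,13,16,2,4,17,9,0,10]
j=6: v[6]=16 > 10 → no swap
j=7: v[7]=2 ≤ 10 → i=2, swap v[2],v[7] → [-1,8,2,14,19,13,16,15,4,17,9,0,10]
j=8: v[8]=4 ≤ 10 → i=3, swap v[3],v[8] → [-1,8,2,4,19,13,16,15,14,17,9,0,10]
j=9: v[9]=17 > 10 → no swap
j=10: v[10]=9 ≤ 10 → i=4, swap v[4],v[10] → [-1,8,2,4,9,13,16,15,14,17,19,0,10]
j=11: v[11]=0 ≤ 10 → i=5, swap v[5],v[11] → [-1,8,2,4,9,0,16,15,14,17,19,13,10]
final swap v[6],v[12] → [-1,8,2,4,9,0,10,15,14,17,19,13,16]; return 6
p = 6; k-1 = 8 > 6 ⇒ right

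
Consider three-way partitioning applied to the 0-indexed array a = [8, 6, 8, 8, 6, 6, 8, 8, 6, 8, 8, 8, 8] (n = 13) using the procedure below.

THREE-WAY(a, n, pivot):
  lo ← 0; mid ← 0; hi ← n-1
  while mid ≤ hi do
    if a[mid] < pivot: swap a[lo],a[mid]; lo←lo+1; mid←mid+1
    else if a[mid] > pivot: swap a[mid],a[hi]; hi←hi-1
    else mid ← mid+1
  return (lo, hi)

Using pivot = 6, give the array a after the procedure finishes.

[6, 6, 6, 6, 8, 8, 8, 8, 8, 8, 8, 8, 8]

pivot = 6; lo=0, mid=0, hi=12
a[mid]=8>6: swap a[0],a[12]; hi=11 → [8, 6, 8, 8, 6, 6, 8, 8, 6, 8, 8, 8, 8]
a[mid]=8>6: swap a[0],a[11]; hi=10 → [8, 6, 8, 8, 6, 6, 8, 8, 6, 8, 8, 8, 8]
a[mid]=8>6: swap a[0],a[10]; hi=9 → [8, 6, 8, 8, 6, 6, 8, 8, 6, 8, 8, 8, 8]
a[mid]=8>6: swap a[0],a[9]; hi=8 → [8, 6, 8, 8, 6, 6, 8, 8, 6, 8, 8, 8, 8]
a[mid]=8>6: swap a[0],a[8]; hi=7 → [6, 6, 8, 8, 6, 6, 8, 8, 8, 8, 8, 8, 8]
a[mid]=6=6: mid=1
a[mid]=6=6: mid=2
a[mid]=8>6: swap a[2],a[7]; hi=6 → [6, 6, 8, 8, 6, 6, 8, 8, 8, 8, 8, 8, 8]
a[mid]=8>6: swap a[2],a[6]; hi=5 → [6, 6, 8, 8, 6, 6, 8, 8, 8, 8, 8, 8, 8]
a[mid]=8>6: swap a[2],a[5]; hi=4 → [6, 6, 6, 8, 6, 8, 8, 8, 8, 8, 8, 8, 8]
a[mid]=6=6: mid=3
a[mid]=8>6: swap a[3],a[4]; hi=3 → [6, 6, 6, 6, 8, 8, 8, 8, 8, 8, 8, 8, 8]
a[mid]=6=6: mid=4
end: lo=0, hi=3; a = [6, 6, 6, 6, 8, 8, 8, 8, 8, 8, 8, 8, 8]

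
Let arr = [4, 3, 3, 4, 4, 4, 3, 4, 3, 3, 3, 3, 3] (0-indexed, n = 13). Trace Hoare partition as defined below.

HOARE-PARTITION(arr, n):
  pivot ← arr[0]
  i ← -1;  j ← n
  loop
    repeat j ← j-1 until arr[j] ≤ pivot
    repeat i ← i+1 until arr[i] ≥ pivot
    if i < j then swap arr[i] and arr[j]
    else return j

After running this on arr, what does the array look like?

[3, 3, 3, 3, 3, 3, 3, 3, 4, 4, 4, 4, 4]

pivot = arr[0] = 4; i = -1, j = 13
j→12 (arr[12]=3≤4), i→0 (arr[0]=4≥4); i<j, swap → [3, 3, 3, 4, 4, 4, 3, 4, 3, 3, 3, 3, 4]
j→11 (arr[11]=3≤4), i→3 (arr[3]=4≥4); i<j, swap → [3, 3, 3, 3, 4, 4, 3, 4, 3, 3, 3, 4, 4]
j→10 (arr[10]=3≤4), i→4 (arr[4]=4≥4); i<j, swap → [3, 3, 3, 3, 3, 4, 3, 4, 3, 3, 4, 4, 4]
j→9 (arr[9]=3≤4), i→5 (arr[5]=4≥4); i<j, swap → [3, 3, 3, 3, 3, 3, 3, 4, 3, 4, 4, 4, 4]
j→8 (arr[8]=3≤4), i→7 (arr[7]=4≥4); i<j, swap → [3, 3, 3, 3, 3, 3, 3, 3, 4, 4, 4, 4, 4]
j→7, i→8; i≥j, return j=7. arr = [3, 3, 3, 3, 3, 3, 3, 3, 4, 4, 4, 4, 4]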